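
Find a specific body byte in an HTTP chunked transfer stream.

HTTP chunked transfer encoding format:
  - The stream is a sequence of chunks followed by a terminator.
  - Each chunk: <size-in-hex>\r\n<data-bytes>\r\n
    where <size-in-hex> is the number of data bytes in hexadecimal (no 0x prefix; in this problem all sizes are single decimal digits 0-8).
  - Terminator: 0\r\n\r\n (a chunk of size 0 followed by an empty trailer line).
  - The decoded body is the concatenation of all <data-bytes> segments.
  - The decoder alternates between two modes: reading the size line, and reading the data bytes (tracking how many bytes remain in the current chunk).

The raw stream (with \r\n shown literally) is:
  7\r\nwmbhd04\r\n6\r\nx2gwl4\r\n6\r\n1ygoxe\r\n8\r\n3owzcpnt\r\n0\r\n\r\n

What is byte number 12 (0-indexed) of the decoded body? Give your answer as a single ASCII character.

Chunk 1: stream[0..1]='7' size=0x7=7, data at stream[3..10]='wmbhd04' -> body[0..7], body so far='wmbhd04'
Chunk 2: stream[12..13]='6' size=0x6=6, data at stream[15..21]='x2gwl4' -> body[7..13], body so far='wmbhd04x2gwl4'
Chunk 3: stream[23..24]='6' size=0x6=6, data at stream[26..32]='1ygoxe' -> body[13..19], body so far='wmbhd04x2gwl41ygoxe'
Chunk 4: stream[34..35]='8' size=0x8=8, data at stream[37..45]='3owzcpnt' -> body[19..27], body so far='wmbhd04x2gwl41ygoxe3owzcpnt'
Chunk 5: stream[47..48]='0' size=0 (terminator). Final body='wmbhd04x2gwl41ygoxe3owzcpnt' (27 bytes)
Body byte 12 = '4'

Answer: 4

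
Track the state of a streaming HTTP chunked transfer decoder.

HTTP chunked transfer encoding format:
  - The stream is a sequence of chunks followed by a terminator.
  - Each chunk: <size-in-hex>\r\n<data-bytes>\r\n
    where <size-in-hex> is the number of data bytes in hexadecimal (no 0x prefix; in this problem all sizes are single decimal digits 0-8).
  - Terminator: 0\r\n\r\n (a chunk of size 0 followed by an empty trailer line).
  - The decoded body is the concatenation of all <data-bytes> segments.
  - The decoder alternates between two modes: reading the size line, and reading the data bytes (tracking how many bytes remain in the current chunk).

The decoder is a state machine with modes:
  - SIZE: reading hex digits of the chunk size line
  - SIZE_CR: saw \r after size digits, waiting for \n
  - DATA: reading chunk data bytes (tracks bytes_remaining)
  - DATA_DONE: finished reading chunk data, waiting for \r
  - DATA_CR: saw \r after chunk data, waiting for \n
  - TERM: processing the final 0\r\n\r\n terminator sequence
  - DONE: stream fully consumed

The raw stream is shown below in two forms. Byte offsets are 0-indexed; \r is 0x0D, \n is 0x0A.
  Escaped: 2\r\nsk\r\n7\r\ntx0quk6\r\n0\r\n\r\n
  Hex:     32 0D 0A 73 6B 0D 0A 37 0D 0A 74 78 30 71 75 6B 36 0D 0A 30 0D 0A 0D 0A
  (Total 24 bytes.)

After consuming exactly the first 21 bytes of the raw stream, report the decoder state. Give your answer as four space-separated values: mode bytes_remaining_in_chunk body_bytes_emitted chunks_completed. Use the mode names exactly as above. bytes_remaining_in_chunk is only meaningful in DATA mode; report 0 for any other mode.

Byte 0 = '2': mode=SIZE remaining=0 emitted=0 chunks_done=0
Byte 1 = 0x0D: mode=SIZE_CR remaining=0 emitted=0 chunks_done=0
Byte 2 = 0x0A: mode=DATA remaining=2 emitted=0 chunks_done=0
Byte 3 = 's': mode=DATA remaining=1 emitted=1 chunks_done=0
Byte 4 = 'k': mode=DATA_DONE remaining=0 emitted=2 chunks_done=0
Byte 5 = 0x0D: mode=DATA_CR remaining=0 emitted=2 chunks_done=0
Byte 6 = 0x0A: mode=SIZE remaining=0 emitted=2 chunks_done=1
Byte 7 = '7': mode=SIZE remaining=0 emitted=2 chunks_done=1
Byte 8 = 0x0D: mode=SIZE_CR remaining=0 emitted=2 chunks_done=1
Byte 9 = 0x0A: mode=DATA remaining=7 emitted=2 chunks_done=1
Byte 10 = 't': mode=DATA remaining=6 emitted=3 chunks_done=1
Byte 11 = 'x': mode=DATA remaining=5 emitted=4 chunks_done=1
Byte 12 = '0': mode=DATA remaining=4 emitted=5 chunks_done=1
Byte 13 = 'q': mode=DATA remaining=3 emitted=6 chunks_done=1
Byte 14 = 'u': mode=DATA remaining=2 emitted=7 chunks_done=1
Byte 15 = 'k': mode=DATA remaining=1 emitted=8 chunks_done=1
Byte 16 = '6': mode=DATA_DONE remaining=0 emitted=9 chunks_done=1
Byte 17 = 0x0D: mode=DATA_CR remaining=0 emitted=9 chunks_done=1
Byte 18 = 0x0A: mode=SIZE remaining=0 emitted=9 chunks_done=2
Byte 19 = '0': mode=SIZE remaining=0 emitted=9 chunks_done=2
Byte 20 = 0x0D: mode=SIZE_CR remaining=0 emitted=9 chunks_done=2

Answer: SIZE_CR 0 9 2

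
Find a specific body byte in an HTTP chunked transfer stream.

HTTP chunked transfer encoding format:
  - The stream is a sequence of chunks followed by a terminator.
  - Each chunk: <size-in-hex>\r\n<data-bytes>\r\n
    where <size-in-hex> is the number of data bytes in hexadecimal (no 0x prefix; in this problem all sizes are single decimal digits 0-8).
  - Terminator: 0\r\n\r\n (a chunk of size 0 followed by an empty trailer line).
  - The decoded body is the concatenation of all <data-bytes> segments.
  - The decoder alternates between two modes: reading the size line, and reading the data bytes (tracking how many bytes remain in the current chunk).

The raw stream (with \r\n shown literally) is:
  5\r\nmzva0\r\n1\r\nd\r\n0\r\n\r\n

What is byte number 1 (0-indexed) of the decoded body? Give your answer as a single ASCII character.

Chunk 1: stream[0..1]='5' size=0x5=5, data at stream[3..8]='mzva0' -> body[0..5], body so far='mzva0'
Chunk 2: stream[10..11]='1' size=0x1=1, data at stream[13..14]='d' -> body[5..6], body so far='mzva0d'
Chunk 3: stream[16..17]='0' size=0 (terminator). Final body='mzva0d' (6 bytes)
Body byte 1 = 'z'

Answer: z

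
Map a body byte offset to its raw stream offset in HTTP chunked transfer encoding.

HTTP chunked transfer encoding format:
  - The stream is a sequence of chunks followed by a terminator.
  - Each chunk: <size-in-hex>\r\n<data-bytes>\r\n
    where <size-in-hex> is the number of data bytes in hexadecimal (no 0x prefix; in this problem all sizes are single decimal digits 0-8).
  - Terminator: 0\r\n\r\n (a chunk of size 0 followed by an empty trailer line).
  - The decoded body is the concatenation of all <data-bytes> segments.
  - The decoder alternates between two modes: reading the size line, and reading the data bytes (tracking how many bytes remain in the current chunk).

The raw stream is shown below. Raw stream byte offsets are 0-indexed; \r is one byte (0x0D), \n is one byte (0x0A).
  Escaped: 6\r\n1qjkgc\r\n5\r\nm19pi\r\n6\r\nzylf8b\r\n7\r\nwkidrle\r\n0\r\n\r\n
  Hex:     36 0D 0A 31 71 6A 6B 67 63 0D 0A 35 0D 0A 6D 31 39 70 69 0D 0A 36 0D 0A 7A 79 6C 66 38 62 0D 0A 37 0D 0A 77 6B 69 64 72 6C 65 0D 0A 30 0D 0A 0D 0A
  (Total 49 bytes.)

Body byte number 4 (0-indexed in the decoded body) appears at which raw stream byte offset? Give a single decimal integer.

Chunk 1: stream[0..1]='6' size=0x6=6, data at stream[3..9]='1qjkgc' -> body[0..6], body so far='1qjkgc'
Chunk 2: stream[11..12]='5' size=0x5=5, data at stream[14..19]='m19pi' -> body[6..11], body so far='1qjkgcm19pi'
Chunk 3: stream[21..22]='6' size=0x6=6, data at stream[24..30]='zylf8b' -> body[11..17], body so far='1qjkgcm19pizylf8b'
Chunk 4: stream[32..33]='7' size=0x7=7, data at stream[35..42]='wkidrle' -> body[17..24], body so far='1qjkgcm19pizylf8bwkidrle'
Chunk 5: stream[44..45]='0' size=0 (terminator). Final body='1qjkgcm19pizylf8bwkidrle' (24 bytes)
Body byte 4 at stream offset 7

Answer: 7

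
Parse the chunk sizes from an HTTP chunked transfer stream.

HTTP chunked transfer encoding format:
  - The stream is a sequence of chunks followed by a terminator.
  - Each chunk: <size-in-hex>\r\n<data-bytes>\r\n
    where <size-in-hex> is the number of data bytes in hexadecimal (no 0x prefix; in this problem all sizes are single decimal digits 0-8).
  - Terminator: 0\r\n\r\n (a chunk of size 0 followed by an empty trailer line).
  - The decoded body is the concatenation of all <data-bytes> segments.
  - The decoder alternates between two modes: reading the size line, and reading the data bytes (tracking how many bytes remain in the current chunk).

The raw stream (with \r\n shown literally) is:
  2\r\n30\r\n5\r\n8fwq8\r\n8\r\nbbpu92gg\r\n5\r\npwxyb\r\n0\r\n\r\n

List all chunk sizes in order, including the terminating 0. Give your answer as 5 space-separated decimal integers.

Answer: 2 5 8 5 0

Derivation:
Chunk 1: stream[0..1]='2' size=0x2=2, data at stream[3..5]='30' -> body[0..2], body so far='30'
Chunk 2: stream[7..8]='5' size=0x5=5, data at stream[10..15]='8fwq8' -> body[2..7], body so far='308fwq8'
Chunk 3: stream[17..18]='8' size=0x8=8, data at stream[20..28]='bbpu92gg' -> body[7..15], body so far='308fwq8bbpu92gg'
Chunk 4: stream[30..31]='5' size=0x5=5, data at stream[33..38]='pwxyb' -> body[15..20], body so far='308fwq8bbpu92ggpwxyb'
Chunk 5: stream[40..41]='0' size=0 (terminator). Final body='308fwq8bbpu92ggpwxyb' (20 bytes)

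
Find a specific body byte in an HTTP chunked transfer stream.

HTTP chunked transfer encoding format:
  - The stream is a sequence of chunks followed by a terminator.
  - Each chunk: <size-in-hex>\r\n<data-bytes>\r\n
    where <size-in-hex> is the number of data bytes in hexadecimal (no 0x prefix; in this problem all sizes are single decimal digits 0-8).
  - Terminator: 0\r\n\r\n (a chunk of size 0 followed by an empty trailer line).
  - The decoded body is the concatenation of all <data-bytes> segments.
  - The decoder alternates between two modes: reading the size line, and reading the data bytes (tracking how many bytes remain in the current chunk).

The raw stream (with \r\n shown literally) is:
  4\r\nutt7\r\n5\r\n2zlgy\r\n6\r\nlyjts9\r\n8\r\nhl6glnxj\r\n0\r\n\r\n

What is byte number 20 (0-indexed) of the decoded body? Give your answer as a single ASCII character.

Chunk 1: stream[0..1]='4' size=0x4=4, data at stream[3..7]='utt7' -> body[0..4], body so far='utt7'
Chunk 2: stream[9..10]='5' size=0x5=5, data at stream[12..17]='2zlgy' -> body[4..9], body so far='utt72zlgy'
Chunk 3: stream[19..20]='6' size=0x6=6, data at stream[22..28]='lyjts9' -> body[9..15], body so far='utt72zlgylyjts9'
Chunk 4: stream[30..31]='8' size=0x8=8, data at stream[33..41]='hl6glnxj' -> body[15..23], body so far='utt72zlgylyjts9hl6glnxj'
Chunk 5: stream[43..44]='0' size=0 (terminator). Final body='utt72zlgylyjts9hl6glnxj' (23 bytes)
Body byte 20 = 'n'

Answer: n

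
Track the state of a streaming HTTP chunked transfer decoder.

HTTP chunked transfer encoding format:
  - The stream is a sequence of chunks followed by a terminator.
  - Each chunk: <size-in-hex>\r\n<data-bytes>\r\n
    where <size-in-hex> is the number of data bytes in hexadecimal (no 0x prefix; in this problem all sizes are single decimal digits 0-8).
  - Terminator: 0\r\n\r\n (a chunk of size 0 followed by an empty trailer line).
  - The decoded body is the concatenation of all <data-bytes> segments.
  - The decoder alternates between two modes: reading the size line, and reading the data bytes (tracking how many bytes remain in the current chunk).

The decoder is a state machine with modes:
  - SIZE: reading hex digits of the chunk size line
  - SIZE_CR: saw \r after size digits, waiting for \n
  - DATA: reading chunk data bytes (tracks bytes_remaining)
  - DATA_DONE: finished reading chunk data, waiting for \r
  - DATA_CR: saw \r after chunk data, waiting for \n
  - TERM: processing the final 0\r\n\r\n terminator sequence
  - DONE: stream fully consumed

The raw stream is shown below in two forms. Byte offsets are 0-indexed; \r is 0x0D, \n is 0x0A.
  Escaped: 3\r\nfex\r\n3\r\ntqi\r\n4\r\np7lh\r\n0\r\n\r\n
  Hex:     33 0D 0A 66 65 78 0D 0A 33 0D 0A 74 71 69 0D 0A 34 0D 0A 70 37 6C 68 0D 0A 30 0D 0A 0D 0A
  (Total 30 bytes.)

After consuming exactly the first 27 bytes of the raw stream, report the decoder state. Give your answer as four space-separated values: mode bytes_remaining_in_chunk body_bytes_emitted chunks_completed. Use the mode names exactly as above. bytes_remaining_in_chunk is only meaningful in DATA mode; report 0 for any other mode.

Answer: SIZE_CR 0 10 3

Derivation:
Byte 0 = '3': mode=SIZE remaining=0 emitted=0 chunks_done=0
Byte 1 = 0x0D: mode=SIZE_CR remaining=0 emitted=0 chunks_done=0
Byte 2 = 0x0A: mode=DATA remaining=3 emitted=0 chunks_done=0
Byte 3 = 'f': mode=DATA remaining=2 emitted=1 chunks_done=0
Byte 4 = 'e': mode=DATA remaining=1 emitted=2 chunks_done=0
Byte 5 = 'x': mode=DATA_DONE remaining=0 emitted=3 chunks_done=0
Byte 6 = 0x0D: mode=DATA_CR remaining=0 emitted=3 chunks_done=0
Byte 7 = 0x0A: mode=SIZE remaining=0 emitted=3 chunks_done=1
Byte 8 = '3': mode=SIZE remaining=0 emitted=3 chunks_done=1
Byte 9 = 0x0D: mode=SIZE_CR remaining=0 emitted=3 chunks_done=1
Byte 10 = 0x0A: mode=DATA remaining=3 emitted=3 chunks_done=1
Byte 11 = 't': mode=DATA remaining=2 emitted=4 chunks_done=1
Byte 12 = 'q': mode=DATA remaining=1 emitted=5 chunks_done=1
Byte 13 = 'i': mode=DATA_DONE remaining=0 emitted=6 chunks_done=1
Byte 14 = 0x0D: mode=DATA_CR remaining=0 emitted=6 chunks_done=1
Byte 15 = 0x0A: mode=SIZE remaining=0 emitted=6 chunks_done=2
Byte 16 = '4': mode=SIZE remaining=0 emitted=6 chunks_done=2
Byte 17 = 0x0D: mode=SIZE_CR remaining=0 emitted=6 chunks_done=2
Byte 18 = 0x0A: mode=DATA remaining=4 emitted=6 chunks_done=2
Byte 19 = 'p': mode=DATA remaining=3 emitted=7 chunks_done=2
Byte 20 = '7': mode=DATA remaining=2 emitted=8 chunks_done=2
Byte 21 = 'l': mode=DATA remaining=1 emitted=9 chunks_done=2
Byte 22 = 'h': mode=DATA_DONE remaining=0 emitted=10 chunks_done=2
Byte 23 = 0x0D: mode=DATA_CR remaining=0 emitted=10 chunks_done=2
Byte 24 = 0x0A: mode=SIZE remaining=0 emitted=10 chunks_done=3
Byte 25 = '0': mode=SIZE remaining=0 emitted=10 chunks_done=3
Byte 26 = 0x0D: mode=SIZE_CR remaining=0 emitted=10 chunks_done=3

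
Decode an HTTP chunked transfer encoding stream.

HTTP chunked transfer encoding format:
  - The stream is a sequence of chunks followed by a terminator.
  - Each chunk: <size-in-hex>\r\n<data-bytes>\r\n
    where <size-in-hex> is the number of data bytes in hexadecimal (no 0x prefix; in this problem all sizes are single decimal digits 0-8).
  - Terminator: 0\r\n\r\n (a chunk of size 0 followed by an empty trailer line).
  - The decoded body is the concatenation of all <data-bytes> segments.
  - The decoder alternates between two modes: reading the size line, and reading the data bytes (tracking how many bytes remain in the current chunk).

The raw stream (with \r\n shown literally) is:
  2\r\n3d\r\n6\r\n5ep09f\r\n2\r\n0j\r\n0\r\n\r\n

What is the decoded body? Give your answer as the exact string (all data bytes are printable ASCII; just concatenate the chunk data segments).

Answer: 3d5ep09f0j

Derivation:
Chunk 1: stream[0..1]='2' size=0x2=2, data at stream[3..5]='3d' -> body[0..2], body so far='3d'
Chunk 2: stream[7..8]='6' size=0x6=6, data at stream[10..16]='5ep09f' -> body[2..8], body so far='3d5ep09f'
Chunk 3: stream[18..19]='2' size=0x2=2, data at stream[21..23]='0j' -> body[8..10], body so far='3d5ep09f0j'
Chunk 4: stream[25..26]='0' size=0 (terminator). Final body='3d5ep09f0j' (10 bytes)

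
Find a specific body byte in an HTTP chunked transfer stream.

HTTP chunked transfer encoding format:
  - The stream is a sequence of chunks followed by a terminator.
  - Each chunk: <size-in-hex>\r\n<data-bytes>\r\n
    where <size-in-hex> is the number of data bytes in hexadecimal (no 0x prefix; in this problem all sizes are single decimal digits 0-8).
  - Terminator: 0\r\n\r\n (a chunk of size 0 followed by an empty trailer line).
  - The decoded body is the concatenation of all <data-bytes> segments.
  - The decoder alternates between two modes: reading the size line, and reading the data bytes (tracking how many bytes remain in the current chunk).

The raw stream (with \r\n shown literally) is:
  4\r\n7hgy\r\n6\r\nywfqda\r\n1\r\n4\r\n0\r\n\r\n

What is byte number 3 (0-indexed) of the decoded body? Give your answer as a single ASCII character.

Chunk 1: stream[0..1]='4' size=0x4=4, data at stream[3..7]='7hgy' -> body[0..4], body so far='7hgy'
Chunk 2: stream[9..10]='6' size=0x6=6, data at stream[12..18]='ywfqda' -> body[4..10], body so far='7hgyywfqda'
Chunk 3: stream[20..21]='1' size=0x1=1, data at stream[23..24]='4' -> body[10..11], body so far='7hgyywfqda4'
Chunk 4: stream[26..27]='0' size=0 (terminator). Final body='7hgyywfqda4' (11 bytes)
Body byte 3 = 'y'

Answer: y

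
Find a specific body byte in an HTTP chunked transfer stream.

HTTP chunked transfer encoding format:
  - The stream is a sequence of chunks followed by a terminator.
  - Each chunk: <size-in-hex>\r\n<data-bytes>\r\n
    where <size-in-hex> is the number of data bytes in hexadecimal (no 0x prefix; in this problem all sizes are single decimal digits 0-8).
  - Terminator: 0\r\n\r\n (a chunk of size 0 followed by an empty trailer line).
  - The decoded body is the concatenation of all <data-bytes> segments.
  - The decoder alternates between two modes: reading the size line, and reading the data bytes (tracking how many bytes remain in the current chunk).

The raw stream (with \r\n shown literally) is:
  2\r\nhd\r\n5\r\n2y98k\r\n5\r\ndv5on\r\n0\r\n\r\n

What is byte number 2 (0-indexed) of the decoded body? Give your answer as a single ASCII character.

Answer: 2

Derivation:
Chunk 1: stream[0..1]='2' size=0x2=2, data at stream[3..5]='hd' -> body[0..2], body so far='hd'
Chunk 2: stream[7..8]='5' size=0x5=5, data at stream[10..15]='2y98k' -> body[2..7], body so far='hd2y98k'
Chunk 3: stream[17..18]='5' size=0x5=5, data at stream[20..25]='dv5on' -> body[7..12], body so far='hd2y98kdv5on'
Chunk 4: stream[27..28]='0' size=0 (terminator). Final body='hd2y98kdv5on' (12 bytes)
Body byte 2 = '2'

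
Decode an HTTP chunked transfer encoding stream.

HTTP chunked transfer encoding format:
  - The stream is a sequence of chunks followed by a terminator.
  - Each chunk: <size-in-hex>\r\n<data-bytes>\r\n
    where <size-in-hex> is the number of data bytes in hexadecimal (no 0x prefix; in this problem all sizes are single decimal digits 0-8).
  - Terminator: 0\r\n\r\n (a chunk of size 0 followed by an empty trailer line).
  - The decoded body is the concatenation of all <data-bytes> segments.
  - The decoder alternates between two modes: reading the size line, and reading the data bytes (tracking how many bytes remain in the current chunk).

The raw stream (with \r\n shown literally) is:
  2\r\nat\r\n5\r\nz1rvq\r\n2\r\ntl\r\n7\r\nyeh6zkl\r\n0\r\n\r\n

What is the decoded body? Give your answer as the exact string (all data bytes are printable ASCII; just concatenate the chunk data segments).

Answer: atz1rvqtlyeh6zkl

Derivation:
Chunk 1: stream[0..1]='2' size=0x2=2, data at stream[3..5]='at' -> body[0..2], body so far='at'
Chunk 2: stream[7..8]='5' size=0x5=5, data at stream[10..15]='z1rvq' -> body[2..7], body so far='atz1rvq'
Chunk 3: stream[17..18]='2' size=0x2=2, data at stream[20..22]='tl' -> body[7..9], body so far='atz1rvqtl'
Chunk 4: stream[24..25]='7' size=0x7=7, data at stream[27..34]='yeh6zkl' -> body[9..16], body so far='atz1rvqtlyeh6zkl'
Chunk 5: stream[36..37]='0' size=0 (terminator). Final body='atz1rvqtlyeh6zkl' (16 bytes)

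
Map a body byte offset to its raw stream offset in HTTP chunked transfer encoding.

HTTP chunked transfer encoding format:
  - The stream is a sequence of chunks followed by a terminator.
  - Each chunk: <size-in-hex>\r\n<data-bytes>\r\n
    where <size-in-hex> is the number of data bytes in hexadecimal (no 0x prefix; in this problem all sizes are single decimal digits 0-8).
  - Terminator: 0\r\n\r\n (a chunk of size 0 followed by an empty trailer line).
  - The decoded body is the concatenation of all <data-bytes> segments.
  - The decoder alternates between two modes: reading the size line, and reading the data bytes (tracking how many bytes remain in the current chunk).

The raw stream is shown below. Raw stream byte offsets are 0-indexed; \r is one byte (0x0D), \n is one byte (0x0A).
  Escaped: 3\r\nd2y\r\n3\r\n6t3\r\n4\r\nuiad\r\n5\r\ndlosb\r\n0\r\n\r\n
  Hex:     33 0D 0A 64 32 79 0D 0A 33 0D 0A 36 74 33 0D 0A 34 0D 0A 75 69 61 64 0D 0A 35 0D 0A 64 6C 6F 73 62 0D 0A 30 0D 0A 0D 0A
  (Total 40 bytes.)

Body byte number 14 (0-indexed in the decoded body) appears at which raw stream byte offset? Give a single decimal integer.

Chunk 1: stream[0..1]='3' size=0x3=3, data at stream[3..6]='d2y' -> body[0..3], body so far='d2y'
Chunk 2: stream[8..9]='3' size=0x3=3, data at stream[11..14]='6t3' -> body[3..6], body so far='d2y6t3'
Chunk 3: stream[16..17]='4' size=0x4=4, data at stream[19..23]='uiad' -> body[6..10], body so far='d2y6t3uiad'
Chunk 4: stream[25..26]='5' size=0x5=5, data at stream[28..33]='dlosb' -> body[10..15], body so far='d2y6t3uiaddlosb'
Chunk 5: stream[35..36]='0' size=0 (terminator). Final body='d2y6t3uiaddlosb' (15 bytes)
Body byte 14 at stream offset 32

Answer: 32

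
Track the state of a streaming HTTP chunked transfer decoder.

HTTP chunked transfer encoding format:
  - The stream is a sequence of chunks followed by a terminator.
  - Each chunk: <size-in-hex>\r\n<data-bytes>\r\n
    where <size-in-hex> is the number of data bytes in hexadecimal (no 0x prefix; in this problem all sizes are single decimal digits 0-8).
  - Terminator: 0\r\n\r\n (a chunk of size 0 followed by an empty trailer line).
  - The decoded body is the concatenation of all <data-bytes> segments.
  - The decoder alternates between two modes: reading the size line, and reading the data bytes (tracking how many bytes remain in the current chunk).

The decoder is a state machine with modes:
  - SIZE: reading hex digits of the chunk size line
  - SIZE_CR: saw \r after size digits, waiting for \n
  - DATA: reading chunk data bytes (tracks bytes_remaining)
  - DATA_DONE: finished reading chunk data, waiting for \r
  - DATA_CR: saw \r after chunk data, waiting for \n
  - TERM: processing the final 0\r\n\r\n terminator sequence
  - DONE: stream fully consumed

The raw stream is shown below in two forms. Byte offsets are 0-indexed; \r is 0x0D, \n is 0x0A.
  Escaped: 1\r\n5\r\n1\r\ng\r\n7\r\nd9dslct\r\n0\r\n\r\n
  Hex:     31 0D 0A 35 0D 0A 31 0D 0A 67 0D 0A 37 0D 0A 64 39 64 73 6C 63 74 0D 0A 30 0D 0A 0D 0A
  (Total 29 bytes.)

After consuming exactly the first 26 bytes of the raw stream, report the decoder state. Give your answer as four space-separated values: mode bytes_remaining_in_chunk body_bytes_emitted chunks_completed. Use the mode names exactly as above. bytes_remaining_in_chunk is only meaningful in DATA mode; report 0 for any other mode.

Byte 0 = '1': mode=SIZE remaining=0 emitted=0 chunks_done=0
Byte 1 = 0x0D: mode=SIZE_CR remaining=0 emitted=0 chunks_done=0
Byte 2 = 0x0A: mode=DATA remaining=1 emitted=0 chunks_done=0
Byte 3 = '5': mode=DATA_DONE remaining=0 emitted=1 chunks_done=0
Byte 4 = 0x0D: mode=DATA_CR remaining=0 emitted=1 chunks_done=0
Byte 5 = 0x0A: mode=SIZE remaining=0 emitted=1 chunks_done=1
Byte 6 = '1': mode=SIZE remaining=0 emitted=1 chunks_done=1
Byte 7 = 0x0D: mode=SIZE_CR remaining=0 emitted=1 chunks_done=1
Byte 8 = 0x0A: mode=DATA remaining=1 emitted=1 chunks_done=1
Byte 9 = 'g': mode=DATA_DONE remaining=0 emitted=2 chunks_done=1
Byte 10 = 0x0D: mode=DATA_CR remaining=0 emitted=2 chunks_done=1
Byte 11 = 0x0A: mode=SIZE remaining=0 emitted=2 chunks_done=2
Byte 12 = '7': mode=SIZE remaining=0 emitted=2 chunks_done=2
Byte 13 = 0x0D: mode=SIZE_CR remaining=0 emitted=2 chunks_done=2
Byte 14 = 0x0A: mode=DATA remaining=7 emitted=2 chunks_done=2
Byte 15 = 'd': mode=DATA remaining=6 emitted=3 chunks_done=2
Byte 16 = '9': mode=DATA remaining=5 emitted=4 chunks_done=2
Byte 17 = 'd': mode=DATA remaining=4 emitted=5 chunks_done=2
Byte 18 = 's': mode=DATA remaining=3 emitted=6 chunks_done=2
Byte 19 = 'l': mode=DATA remaining=2 emitted=7 chunks_done=2
Byte 20 = 'c': mode=DATA remaining=1 emitted=8 chunks_done=2
Byte 21 = 't': mode=DATA_DONE remaining=0 emitted=9 chunks_done=2
Byte 22 = 0x0D: mode=DATA_CR remaining=0 emitted=9 chunks_done=2
Byte 23 = 0x0A: mode=SIZE remaining=0 emitted=9 chunks_done=3
Byte 24 = '0': mode=SIZE remaining=0 emitted=9 chunks_done=3
Byte 25 = 0x0D: mode=SIZE_CR remaining=0 emitted=9 chunks_done=3

Answer: SIZE_CR 0 9 3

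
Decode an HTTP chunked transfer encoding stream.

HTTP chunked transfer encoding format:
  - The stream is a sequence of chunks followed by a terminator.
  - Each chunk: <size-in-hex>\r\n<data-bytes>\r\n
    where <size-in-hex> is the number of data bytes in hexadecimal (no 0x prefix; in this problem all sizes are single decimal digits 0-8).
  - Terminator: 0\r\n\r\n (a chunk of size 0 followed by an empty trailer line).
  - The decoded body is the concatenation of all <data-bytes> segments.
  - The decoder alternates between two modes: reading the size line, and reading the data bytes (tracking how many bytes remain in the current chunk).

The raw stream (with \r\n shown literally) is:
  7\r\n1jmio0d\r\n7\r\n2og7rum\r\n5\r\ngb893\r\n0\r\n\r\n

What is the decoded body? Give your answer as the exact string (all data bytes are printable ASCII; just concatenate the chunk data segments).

Answer: 1jmio0d2og7rumgb893

Derivation:
Chunk 1: stream[0..1]='7' size=0x7=7, data at stream[3..10]='1jmio0d' -> body[0..7], body so far='1jmio0d'
Chunk 2: stream[12..13]='7' size=0x7=7, data at stream[15..22]='2og7rum' -> body[7..14], body so far='1jmio0d2og7rum'
Chunk 3: stream[24..25]='5' size=0x5=5, data at stream[27..32]='gb893' -> body[14..19], body so far='1jmio0d2og7rumgb893'
Chunk 4: stream[34..35]='0' size=0 (terminator). Final body='1jmio0d2og7rumgb893' (19 bytes)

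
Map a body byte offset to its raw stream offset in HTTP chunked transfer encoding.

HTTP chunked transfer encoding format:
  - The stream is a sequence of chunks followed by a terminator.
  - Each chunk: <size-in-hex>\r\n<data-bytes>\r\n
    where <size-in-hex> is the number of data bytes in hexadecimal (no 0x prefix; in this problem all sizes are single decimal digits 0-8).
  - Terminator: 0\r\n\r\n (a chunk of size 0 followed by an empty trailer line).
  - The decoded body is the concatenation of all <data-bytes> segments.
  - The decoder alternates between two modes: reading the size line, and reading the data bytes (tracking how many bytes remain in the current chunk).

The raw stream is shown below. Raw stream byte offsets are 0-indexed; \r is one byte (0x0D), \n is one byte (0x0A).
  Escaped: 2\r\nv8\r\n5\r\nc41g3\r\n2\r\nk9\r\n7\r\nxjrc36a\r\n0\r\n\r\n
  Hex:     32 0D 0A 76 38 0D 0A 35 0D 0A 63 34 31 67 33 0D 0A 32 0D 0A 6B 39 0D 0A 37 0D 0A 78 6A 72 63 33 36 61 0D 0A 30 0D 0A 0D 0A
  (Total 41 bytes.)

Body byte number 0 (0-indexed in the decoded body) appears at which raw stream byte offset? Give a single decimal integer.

Chunk 1: stream[0..1]='2' size=0x2=2, data at stream[3..5]='v8' -> body[0..2], body so far='v8'
Chunk 2: stream[7..8]='5' size=0x5=5, data at stream[10..15]='c41g3' -> body[2..7], body so far='v8c41g3'
Chunk 3: stream[17..18]='2' size=0x2=2, data at stream[20..22]='k9' -> body[7..9], body so far='v8c41g3k9'
Chunk 4: stream[24..25]='7' size=0x7=7, data at stream[27..34]='xjrc36a' -> body[9..16], body so far='v8c41g3k9xjrc36a'
Chunk 5: stream[36..37]='0' size=0 (terminator). Final body='v8c41g3k9xjrc36a' (16 bytes)
Body byte 0 at stream offset 3

Answer: 3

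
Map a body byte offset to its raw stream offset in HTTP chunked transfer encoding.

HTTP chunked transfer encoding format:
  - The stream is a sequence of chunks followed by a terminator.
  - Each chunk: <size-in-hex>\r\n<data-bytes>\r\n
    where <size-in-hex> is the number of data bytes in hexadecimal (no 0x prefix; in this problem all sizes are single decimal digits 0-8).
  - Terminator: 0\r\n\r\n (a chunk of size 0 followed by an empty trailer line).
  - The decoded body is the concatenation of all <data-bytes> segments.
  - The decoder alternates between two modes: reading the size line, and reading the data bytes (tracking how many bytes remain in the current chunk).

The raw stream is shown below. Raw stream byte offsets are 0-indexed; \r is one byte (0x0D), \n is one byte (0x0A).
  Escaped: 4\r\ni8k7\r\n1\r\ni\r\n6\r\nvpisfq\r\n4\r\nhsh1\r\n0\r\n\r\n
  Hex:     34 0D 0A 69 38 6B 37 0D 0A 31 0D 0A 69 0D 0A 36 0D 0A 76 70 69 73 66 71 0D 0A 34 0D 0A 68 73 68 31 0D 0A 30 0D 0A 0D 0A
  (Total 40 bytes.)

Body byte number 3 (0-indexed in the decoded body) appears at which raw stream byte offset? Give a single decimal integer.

Chunk 1: stream[0..1]='4' size=0x4=4, data at stream[3..7]='i8k7' -> body[0..4], body so far='i8k7'
Chunk 2: stream[9..10]='1' size=0x1=1, data at stream[12..13]='i' -> body[4..5], body so far='i8k7i'
Chunk 3: stream[15..16]='6' size=0x6=6, data at stream[18..24]='vpisfq' -> body[5..11], body so far='i8k7ivpisfq'
Chunk 4: stream[26..27]='4' size=0x4=4, data at stream[29..33]='hsh1' -> body[11..15], body so far='i8k7ivpisfqhsh1'
Chunk 5: stream[35..36]='0' size=0 (terminator). Final body='i8k7ivpisfqhsh1' (15 bytes)
Body byte 3 at stream offset 6

Answer: 6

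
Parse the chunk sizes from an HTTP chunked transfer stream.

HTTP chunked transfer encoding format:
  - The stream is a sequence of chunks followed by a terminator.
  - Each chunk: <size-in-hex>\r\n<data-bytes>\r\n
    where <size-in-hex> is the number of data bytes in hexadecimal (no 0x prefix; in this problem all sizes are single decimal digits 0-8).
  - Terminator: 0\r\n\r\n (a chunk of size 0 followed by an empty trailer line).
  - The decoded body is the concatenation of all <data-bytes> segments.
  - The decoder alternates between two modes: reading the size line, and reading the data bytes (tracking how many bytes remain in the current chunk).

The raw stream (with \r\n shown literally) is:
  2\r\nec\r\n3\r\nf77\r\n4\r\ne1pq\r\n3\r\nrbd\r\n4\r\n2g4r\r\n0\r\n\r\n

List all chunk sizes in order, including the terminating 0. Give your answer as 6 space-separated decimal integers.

Chunk 1: stream[0..1]='2' size=0x2=2, data at stream[3..5]='ec' -> body[0..2], body so far='ec'
Chunk 2: stream[7..8]='3' size=0x3=3, data at stream[10..13]='f77' -> body[2..5], body so far='ecf77'
Chunk 3: stream[15..16]='4' size=0x4=4, data at stream[18..22]='e1pq' -> body[5..9], body so far='ecf77e1pq'
Chunk 4: stream[24..25]='3' size=0x3=3, data at stream[27..30]='rbd' -> body[9..12], body so far='ecf77e1pqrbd'
Chunk 5: stream[32..33]='4' size=0x4=4, data at stream[35..39]='2g4r' -> body[12..16], body so far='ecf77e1pqrbd2g4r'
Chunk 6: stream[41..42]='0' size=0 (terminator). Final body='ecf77e1pqrbd2g4r' (16 bytes)

Answer: 2 3 4 3 4 0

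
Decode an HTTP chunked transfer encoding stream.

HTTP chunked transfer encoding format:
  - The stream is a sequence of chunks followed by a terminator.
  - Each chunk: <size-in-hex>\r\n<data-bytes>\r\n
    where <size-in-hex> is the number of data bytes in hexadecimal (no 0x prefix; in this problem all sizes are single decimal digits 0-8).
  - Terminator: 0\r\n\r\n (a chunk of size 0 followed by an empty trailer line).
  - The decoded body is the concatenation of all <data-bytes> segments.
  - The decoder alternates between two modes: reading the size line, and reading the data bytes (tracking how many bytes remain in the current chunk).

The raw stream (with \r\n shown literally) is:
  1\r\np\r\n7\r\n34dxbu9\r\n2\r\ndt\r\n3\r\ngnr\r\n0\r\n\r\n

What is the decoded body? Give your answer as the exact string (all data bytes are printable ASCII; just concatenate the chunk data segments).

Answer: p34dxbu9dtgnr

Derivation:
Chunk 1: stream[0..1]='1' size=0x1=1, data at stream[3..4]='p' -> body[0..1], body so far='p'
Chunk 2: stream[6..7]='7' size=0x7=7, data at stream[9..16]='34dxbu9' -> body[1..8], body so far='p34dxbu9'
Chunk 3: stream[18..19]='2' size=0x2=2, data at stream[21..23]='dt' -> body[8..10], body so far='p34dxbu9dt'
Chunk 4: stream[25..26]='3' size=0x3=3, data at stream[28..31]='gnr' -> body[10..13], body so far='p34dxbu9dtgnr'
Chunk 5: stream[33..34]='0' size=0 (terminator). Final body='p34dxbu9dtgnr' (13 bytes)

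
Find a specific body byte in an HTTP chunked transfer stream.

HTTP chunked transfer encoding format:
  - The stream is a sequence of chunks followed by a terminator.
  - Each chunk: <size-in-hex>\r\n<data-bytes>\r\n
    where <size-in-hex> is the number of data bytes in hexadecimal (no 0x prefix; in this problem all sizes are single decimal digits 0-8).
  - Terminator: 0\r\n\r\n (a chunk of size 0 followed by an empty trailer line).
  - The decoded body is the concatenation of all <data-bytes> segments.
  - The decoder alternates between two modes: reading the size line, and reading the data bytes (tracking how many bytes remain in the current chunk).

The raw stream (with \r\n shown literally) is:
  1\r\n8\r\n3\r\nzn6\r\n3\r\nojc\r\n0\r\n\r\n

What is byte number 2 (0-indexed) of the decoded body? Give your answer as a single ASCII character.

Chunk 1: stream[0..1]='1' size=0x1=1, data at stream[3..4]='8' -> body[0..1], body so far='8'
Chunk 2: stream[6..7]='3' size=0x3=3, data at stream[9..12]='zn6' -> body[1..4], body so far='8zn6'
Chunk 3: stream[14..15]='3' size=0x3=3, data at stream[17..20]='ojc' -> body[4..7], body so far='8zn6ojc'
Chunk 4: stream[22..23]='0' size=0 (terminator). Final body='8zn6ojc' (7 bytes)
Body byte 2 = 'n'

Answer: n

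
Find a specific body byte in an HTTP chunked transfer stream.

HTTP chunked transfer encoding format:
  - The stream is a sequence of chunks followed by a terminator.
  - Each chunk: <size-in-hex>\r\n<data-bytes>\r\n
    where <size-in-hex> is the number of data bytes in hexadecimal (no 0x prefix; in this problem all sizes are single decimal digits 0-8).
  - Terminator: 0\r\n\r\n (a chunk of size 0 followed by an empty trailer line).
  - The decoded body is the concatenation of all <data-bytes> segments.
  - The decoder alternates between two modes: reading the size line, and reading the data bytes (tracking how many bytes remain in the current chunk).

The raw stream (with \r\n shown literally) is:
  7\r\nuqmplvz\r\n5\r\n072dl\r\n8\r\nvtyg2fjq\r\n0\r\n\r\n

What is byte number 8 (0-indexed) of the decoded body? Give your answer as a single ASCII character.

Chunk 1: stream[0..1]='7' size=0x7=7, data at stream[3..10]='uqmplvz' -> body[0..7], body so far='uqmplvz'
Chunk 2: stream[12..13]='5' size=0x5=5, data at stream[15..20]='072dl' -> body[7..12], body so far='uqmplvz072dl'
Chunk 3: stream[22..23]='8' size=0x8=8, data at stream[25..33]='vtyg2fjq' -> body[12..20], body so far='uqmplvz072dlvtyg2fjq'
Chunk 4: stream[35..36]='0' size=0 (terminator). Final body='uqmplvz072dlvtyg2fjq' (20 bytes)
Body byte 8 = '7'

Answer: 7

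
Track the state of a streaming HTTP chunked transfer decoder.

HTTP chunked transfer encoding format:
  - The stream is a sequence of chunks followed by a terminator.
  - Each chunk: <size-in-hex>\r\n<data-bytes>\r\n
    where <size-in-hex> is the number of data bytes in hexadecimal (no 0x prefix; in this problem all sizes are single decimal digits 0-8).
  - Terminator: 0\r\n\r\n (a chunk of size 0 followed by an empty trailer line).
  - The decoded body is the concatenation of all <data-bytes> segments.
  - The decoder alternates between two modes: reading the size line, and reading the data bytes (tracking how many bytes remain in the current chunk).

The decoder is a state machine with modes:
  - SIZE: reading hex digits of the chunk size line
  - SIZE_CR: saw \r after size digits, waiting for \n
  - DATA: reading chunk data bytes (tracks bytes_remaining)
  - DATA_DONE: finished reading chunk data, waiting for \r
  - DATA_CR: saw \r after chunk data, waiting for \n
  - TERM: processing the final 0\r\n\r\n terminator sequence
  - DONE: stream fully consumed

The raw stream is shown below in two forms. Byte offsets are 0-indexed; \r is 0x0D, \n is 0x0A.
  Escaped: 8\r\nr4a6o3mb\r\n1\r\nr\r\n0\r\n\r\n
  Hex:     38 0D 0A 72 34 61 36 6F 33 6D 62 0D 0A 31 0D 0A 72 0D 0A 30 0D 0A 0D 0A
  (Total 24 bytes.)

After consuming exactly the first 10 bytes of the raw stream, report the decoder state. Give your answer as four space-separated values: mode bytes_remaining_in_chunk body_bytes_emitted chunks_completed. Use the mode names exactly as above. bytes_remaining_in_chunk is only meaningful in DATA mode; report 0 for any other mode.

Answer: DATA 1 7 0

Derivation:
Byte 0 = '8': mode=SIZE remaining=0 emitted=0 chunks_done=0
Byte 1 = 0x0D: mode=SIZE_CR remaining=0 emitted=0 chunks_done=0
Byte 2 = 0x0A: mode=DATA remaining=8 emitted=0 chunks_done=0
Byte 3 = 'r': mode=DATA remaining=7 emitted=1 chunks_done=0
Byte 4 = '4': mode=DATA remaining=6 emitted=2 chunks_done=0
Byte 5 = 'a': mode=DATA remaining=5 emitted=3 chunks_done=0
Byte 6 = '6': mode=DATA remaining=4 emitted=4 chunks_done=0
Byte 7 = 'o': mode=DATA remaining=3 emitted=5 chunks_done=0
Byte 8 = '3': mode=DATA remaining=2 emitted=6 chunks_done=0
Byte 9 = 'm': mode=DATA remaining=1 emitted=7 chunks_done=0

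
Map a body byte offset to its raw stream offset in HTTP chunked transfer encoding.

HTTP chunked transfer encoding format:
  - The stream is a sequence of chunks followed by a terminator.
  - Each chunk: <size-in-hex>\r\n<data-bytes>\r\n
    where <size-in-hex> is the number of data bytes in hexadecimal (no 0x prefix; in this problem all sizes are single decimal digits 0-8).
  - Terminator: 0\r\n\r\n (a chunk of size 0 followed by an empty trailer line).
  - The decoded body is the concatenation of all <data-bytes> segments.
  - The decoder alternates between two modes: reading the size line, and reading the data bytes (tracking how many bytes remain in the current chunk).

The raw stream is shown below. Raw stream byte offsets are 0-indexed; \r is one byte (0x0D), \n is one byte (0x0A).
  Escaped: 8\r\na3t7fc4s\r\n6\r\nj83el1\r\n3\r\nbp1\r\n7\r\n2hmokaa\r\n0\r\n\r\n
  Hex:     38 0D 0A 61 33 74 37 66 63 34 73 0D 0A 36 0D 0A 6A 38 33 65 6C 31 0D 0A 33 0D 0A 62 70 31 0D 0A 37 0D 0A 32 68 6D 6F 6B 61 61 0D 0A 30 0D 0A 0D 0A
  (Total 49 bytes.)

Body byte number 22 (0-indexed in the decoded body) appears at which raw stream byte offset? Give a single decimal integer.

Chunk 1: stream[0..1]='8' size=0x8=8, data at stream[3..11]='a3t7fc4s' -> body[0..8], body so far='a3t7fc4s'
Chunk 2: stream[13..14]='6' size=0x6=6, data at stream[16..22]='j83el1' -> body[8..14], body so far='a3t7fc4sj83el1'
Chunk 3: stream[24..25]='3' size=0x3=3, data at stream[27..30]='bp1' -> body[14..17], body so far='a3t7fc4sj83el1bp1'
Chunk 4: stream[32..33]='7' size=0x7=7, data at stream[35..42]='2hmokaa' -> body[17..24], body so far='a3t7fc4sj83el1bp12hmokaa'
Chunk 5: stream[44..45]='0' size=0 (terminator). Final body='a3t7fc4sj83el1bp12hmokaa' (24 bytes)
Body byte 22 at stream offset 40

Answer: 40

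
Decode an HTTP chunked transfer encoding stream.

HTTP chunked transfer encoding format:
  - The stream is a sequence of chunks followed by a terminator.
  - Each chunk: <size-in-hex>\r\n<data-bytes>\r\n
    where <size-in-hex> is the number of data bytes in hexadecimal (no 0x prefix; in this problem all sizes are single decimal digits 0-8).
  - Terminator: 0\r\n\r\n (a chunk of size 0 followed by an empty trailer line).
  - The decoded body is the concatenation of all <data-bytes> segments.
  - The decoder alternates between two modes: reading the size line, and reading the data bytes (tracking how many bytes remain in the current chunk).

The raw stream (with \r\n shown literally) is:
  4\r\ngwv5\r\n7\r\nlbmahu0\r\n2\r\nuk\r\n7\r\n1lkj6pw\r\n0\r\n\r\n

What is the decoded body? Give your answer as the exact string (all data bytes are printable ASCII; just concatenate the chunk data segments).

Chunk 1: stream[0..1]='4' size=0x4=4, data at stream[3..7]='gwv5' -> body[0..4], body so far='gwv5'
Chunk 2: stream[9..10]='7' size=0x7=7, data at stream[12..19]='lbmahu0' -> body[4..11], body so far='gwv5lbmahu0'
Chunk 3: stream[21..22]='2' size=0x2=2, data at stream[24..26]='uk' -> body[11..13], body so far='gwv5lbmahu0uk'
Chunk 4: stream[28..29]='7' size=0x7=7, data at stream[31..38]='1lkj6pw' -> body[13..20], body so far='gwv5lbmahu0uk1lkj6pw'
Chunk 5: stream[40..41]='0' size=0 (terminator). Final body='gwv5lbmahu0uk1lkj6pw' (20 bytes)

Answer: gwv5lbmahu0uk1lkj6pw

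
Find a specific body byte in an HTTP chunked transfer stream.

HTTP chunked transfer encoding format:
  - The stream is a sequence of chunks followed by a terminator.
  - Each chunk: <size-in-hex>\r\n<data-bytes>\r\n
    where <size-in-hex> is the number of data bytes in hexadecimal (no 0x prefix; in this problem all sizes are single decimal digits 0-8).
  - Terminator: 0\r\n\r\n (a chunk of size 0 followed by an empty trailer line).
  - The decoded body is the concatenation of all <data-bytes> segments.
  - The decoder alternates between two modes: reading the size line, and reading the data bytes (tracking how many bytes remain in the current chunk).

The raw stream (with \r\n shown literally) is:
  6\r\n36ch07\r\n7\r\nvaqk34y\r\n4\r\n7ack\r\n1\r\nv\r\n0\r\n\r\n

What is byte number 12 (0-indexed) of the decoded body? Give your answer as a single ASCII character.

Chunk 1: stream[0..1]='6' size=0x6=6, data at stream[3..9]='36ch07' -> body[0..6], body so far='36ch07'
Chunk 2: stream[11..12]='7' size=0x7=7, data at stream[14..21]='vaqk34y' -> body[6..13], body so far='36ch07vaqk34y'
Chunk 3: stream[23..24]='4' size=0x4=4, data at stream[26..30]='7ack' -> body[13..17], body so far='36ch07vaqk34y7ack'
Chunk 4: stream[32..33]='1' size=0x1=1, data at stream[35..36]='v' -> body[17..18], body so far='36ch07vaqk34y7ackv'
Chunk 5: stream[38..39]='0' size=0 (terminator). Final body='36ch07vaqk34y7ackv' (18 bytes)
Body byte 12 = 'y'

Answer: y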